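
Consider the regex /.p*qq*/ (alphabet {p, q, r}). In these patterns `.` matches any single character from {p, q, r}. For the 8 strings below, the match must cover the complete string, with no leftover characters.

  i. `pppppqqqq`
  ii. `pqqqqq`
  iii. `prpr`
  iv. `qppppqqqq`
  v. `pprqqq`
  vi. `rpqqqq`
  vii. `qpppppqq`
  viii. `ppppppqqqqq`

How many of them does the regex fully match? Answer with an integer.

i → match
ii → match
iii → no match
iv → match
v → no match
vi → match
vii → match
viii → match
Total matched: 6

6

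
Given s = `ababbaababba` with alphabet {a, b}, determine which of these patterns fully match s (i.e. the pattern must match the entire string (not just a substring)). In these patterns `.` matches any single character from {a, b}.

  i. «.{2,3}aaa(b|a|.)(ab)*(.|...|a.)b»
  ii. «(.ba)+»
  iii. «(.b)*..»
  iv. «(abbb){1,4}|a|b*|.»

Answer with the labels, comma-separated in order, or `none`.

i → no match — must end with `b`
ii → match
iii → no match
iv → no match

ii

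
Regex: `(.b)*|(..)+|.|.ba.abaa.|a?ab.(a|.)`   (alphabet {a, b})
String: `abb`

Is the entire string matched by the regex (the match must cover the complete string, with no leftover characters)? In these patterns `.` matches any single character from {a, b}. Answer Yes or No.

No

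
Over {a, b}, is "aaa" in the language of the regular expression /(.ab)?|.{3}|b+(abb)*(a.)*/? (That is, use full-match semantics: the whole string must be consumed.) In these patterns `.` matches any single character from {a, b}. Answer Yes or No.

Yes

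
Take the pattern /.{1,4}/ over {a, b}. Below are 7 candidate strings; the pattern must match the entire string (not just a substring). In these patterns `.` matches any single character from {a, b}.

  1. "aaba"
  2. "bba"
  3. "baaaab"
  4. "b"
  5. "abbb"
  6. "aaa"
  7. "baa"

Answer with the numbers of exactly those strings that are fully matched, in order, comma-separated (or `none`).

1, 2, 4, 5, 6, 7

1 → match
2 → match
3 → no match
4 → match
5 → match
6 → match
7 → match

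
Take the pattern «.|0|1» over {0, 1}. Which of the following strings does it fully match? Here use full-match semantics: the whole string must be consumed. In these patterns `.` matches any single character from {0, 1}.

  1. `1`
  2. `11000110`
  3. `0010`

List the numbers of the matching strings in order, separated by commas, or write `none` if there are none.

1. `1` → match
2. `11000110` → no match
3. `0010` → no match

1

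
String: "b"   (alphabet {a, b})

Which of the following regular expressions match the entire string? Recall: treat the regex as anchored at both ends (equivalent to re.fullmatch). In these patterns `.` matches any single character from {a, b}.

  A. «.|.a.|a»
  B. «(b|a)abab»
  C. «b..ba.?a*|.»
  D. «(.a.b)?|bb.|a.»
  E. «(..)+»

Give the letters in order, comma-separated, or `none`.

A, C

A → match
B → no match — must end with "abab"
C → match
D → no match
E → no match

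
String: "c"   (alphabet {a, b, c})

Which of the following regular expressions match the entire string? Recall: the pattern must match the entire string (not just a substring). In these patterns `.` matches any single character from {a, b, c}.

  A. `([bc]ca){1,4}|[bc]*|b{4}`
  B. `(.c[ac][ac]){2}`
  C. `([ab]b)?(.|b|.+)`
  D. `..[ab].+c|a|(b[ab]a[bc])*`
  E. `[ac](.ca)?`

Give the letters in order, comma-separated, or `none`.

A → match
B → no match
C → match
D → no match
E → match

A, C, E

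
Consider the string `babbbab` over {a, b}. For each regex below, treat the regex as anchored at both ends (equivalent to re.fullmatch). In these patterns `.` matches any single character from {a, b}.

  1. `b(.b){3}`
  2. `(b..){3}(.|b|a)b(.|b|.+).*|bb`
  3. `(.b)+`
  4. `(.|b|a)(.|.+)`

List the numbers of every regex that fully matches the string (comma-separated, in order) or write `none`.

1 → match
2 → no match
3 → no match
4 → match

1, 4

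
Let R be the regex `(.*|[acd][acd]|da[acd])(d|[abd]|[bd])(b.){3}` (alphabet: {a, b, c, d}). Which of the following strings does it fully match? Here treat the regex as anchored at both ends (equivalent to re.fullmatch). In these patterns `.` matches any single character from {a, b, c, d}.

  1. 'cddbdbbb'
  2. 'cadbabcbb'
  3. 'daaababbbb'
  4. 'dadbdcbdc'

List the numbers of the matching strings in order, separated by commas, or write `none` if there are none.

2, 3

1 → no match
2 → match
3 → match
4 → no match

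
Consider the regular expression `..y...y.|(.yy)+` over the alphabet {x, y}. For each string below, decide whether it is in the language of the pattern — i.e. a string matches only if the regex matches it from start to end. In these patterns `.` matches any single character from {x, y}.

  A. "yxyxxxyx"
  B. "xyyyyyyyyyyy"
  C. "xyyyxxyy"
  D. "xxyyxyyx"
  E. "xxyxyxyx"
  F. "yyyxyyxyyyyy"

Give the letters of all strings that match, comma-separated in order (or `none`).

A, B, C, D, E, F

A → match
B → match
C → match
D → match
E → match
F → match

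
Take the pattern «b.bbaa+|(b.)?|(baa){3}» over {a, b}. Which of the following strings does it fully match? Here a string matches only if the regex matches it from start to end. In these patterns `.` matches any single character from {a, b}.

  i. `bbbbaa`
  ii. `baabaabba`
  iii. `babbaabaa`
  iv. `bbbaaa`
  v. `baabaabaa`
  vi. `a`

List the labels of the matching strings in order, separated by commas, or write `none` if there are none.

i, v

i → match
ii → no match
iii → no match
iv → no match
v → match
vi → no match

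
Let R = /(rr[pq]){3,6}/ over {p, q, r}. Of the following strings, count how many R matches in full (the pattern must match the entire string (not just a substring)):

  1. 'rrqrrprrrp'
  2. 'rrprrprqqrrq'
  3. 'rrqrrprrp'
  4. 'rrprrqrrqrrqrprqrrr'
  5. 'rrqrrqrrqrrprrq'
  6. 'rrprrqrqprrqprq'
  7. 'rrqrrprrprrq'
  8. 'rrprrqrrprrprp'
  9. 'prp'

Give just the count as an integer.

1 → no match
2 → no match
3 → match
4 → no match
5 → match
6 → no match
7 → match
8 → no match
9 → no match — must start with 'rr'
Total matched: 3

3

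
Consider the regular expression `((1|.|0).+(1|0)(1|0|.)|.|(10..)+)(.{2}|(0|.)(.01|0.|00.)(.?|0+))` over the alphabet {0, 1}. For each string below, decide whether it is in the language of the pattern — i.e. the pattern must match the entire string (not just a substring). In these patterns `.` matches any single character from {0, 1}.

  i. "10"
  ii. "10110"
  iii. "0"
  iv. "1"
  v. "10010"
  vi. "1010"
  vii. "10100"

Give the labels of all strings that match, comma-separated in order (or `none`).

i. "10" → no match
ii. "10110" → no match
iii. "0" → no match
iv. "1" → no match
v. "10010" → match
vi. "1010" → no match
vii. "10100" → no match

v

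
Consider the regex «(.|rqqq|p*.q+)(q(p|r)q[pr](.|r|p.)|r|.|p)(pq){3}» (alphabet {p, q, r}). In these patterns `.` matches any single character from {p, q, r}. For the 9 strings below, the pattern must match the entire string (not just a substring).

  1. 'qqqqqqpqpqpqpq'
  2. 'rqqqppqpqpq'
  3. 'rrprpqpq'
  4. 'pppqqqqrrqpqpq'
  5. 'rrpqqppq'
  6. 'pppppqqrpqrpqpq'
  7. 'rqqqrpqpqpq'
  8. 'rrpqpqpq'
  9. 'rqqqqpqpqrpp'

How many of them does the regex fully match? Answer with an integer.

3

1 → no match
2 → match
3 → no match
4 → no match
5 → no match
6 → no match
7 → match
8 → match
9 → no match — must end with 'pq'
Total matched: 3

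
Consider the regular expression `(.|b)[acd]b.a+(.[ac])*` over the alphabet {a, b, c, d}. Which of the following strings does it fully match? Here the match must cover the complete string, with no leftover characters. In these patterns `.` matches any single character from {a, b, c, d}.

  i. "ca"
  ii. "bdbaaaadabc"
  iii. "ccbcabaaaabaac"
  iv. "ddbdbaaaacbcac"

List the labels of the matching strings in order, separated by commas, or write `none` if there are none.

ii

i → no match
ii → match
iii → no match
iv → no match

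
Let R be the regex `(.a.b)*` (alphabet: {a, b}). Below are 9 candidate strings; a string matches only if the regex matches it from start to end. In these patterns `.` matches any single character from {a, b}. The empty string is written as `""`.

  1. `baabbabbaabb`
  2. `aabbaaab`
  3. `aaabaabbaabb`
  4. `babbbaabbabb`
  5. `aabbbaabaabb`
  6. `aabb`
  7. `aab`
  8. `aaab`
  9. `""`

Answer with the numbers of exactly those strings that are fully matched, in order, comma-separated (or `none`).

1 → match
2 → match
3 → match
4 → match
5 → match
6 → match
7 → no match
8 → match
9 → match

1, 2, 3, 4, 5, 6, 8, 9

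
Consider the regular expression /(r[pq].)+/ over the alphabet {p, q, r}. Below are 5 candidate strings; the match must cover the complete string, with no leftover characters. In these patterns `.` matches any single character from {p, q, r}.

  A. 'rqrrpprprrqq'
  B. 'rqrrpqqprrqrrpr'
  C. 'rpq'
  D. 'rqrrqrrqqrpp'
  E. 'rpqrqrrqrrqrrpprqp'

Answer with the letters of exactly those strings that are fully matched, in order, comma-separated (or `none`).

A, C, D, E

A → match
B → no match
C → match
D → match
E → match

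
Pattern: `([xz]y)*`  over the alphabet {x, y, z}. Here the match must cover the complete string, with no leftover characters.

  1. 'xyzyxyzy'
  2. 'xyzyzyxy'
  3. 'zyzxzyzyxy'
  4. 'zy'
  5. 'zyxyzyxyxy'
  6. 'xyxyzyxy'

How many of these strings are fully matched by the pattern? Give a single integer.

5

1 → match
2 → match
3 → no match
4 → match
5 → match
6 → match
Total matched: 5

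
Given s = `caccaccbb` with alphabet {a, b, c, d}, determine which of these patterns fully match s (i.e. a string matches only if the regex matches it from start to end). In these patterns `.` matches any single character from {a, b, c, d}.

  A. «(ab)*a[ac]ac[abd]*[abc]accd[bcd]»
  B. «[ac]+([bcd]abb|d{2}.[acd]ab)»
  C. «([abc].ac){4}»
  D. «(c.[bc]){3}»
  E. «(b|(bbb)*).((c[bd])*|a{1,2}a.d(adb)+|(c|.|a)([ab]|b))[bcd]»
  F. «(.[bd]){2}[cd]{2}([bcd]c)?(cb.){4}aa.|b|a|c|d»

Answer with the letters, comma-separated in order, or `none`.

D

A → no match
B → no match
C → no match — must end with `ac`
D → match
E → no match
F → no match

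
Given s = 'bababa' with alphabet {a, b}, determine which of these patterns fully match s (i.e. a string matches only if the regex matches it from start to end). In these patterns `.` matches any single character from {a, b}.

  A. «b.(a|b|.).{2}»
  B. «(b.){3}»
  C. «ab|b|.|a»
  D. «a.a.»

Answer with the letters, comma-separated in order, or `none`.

A → no match
B → match
C → no match
D → no match — must start with 'a'

B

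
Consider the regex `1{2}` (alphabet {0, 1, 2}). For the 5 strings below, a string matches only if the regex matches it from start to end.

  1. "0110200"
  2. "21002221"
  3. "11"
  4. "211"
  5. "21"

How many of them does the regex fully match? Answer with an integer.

1

1 → no match — must start with "1"
2 → no match — must start with "1"
3 → match
4 → no match — must start with "1"
5 → no match — must start with "1"
Total matched: 1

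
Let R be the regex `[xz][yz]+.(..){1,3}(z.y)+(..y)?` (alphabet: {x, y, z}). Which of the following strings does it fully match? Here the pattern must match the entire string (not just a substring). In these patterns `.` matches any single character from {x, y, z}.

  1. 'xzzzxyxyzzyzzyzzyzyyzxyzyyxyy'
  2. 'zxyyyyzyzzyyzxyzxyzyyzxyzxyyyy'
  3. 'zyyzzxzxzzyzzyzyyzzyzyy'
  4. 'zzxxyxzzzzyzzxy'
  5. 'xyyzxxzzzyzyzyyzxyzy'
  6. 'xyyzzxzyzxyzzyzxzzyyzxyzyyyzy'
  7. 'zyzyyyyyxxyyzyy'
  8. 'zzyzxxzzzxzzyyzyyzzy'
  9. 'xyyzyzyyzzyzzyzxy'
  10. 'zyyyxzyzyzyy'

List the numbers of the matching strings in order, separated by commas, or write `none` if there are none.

1, 3, 7, 8, 9, 10

1 → match
2 → no match
3 → match
4 → no match
5 → no match
6 → no match
7 → match
8 → match
9 → match
10. 'zyyyxzyzyzyy' → match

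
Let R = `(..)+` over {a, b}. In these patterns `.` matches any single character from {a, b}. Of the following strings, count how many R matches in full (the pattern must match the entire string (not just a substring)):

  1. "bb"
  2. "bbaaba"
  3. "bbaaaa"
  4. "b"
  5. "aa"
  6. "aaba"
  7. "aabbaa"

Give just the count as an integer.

6

1. "bb" → match
2. "bbaaba" → match
3. "bbaaaa" → match
4. "b" → no match
5. "aa" → match
6. "aaba" → match
7. "aabbaa" → match
Total matched: 6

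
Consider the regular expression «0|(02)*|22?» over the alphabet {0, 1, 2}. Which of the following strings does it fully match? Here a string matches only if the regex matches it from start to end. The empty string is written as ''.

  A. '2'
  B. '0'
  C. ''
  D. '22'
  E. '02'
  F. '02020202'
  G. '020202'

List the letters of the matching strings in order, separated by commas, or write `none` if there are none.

A, B, C, D, E, F, G

A → match
B → match
C → match
D → match
E → match
F → match
G → match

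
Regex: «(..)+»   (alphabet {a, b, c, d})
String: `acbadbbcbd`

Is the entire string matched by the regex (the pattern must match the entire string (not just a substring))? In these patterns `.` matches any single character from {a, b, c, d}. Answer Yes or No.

Yes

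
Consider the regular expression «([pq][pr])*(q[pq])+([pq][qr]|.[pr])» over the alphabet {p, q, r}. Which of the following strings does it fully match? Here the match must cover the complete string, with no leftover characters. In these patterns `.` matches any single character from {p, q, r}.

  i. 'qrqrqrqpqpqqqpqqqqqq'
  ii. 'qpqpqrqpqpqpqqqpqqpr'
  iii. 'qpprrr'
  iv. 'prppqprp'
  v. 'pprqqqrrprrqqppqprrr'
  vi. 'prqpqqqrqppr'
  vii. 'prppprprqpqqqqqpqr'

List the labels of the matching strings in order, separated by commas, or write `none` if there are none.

i → match
ii → match
iii. 'qpprrr' → no match
iv. 'prppqprp' → match
v → no match
vi. 'prqpqqqrqppr' → no match
vii → match

i, ii, iv, vii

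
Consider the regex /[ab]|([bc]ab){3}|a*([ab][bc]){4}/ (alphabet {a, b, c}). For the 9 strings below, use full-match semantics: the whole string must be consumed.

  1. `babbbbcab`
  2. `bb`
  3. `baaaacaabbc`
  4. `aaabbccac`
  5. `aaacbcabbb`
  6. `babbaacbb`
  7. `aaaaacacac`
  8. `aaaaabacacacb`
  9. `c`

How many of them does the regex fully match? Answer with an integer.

1 → no match
2 → no match
3 → no match
4 → no match
5 → match
6 → no match
7 → no match
8 → no match
9 → no match
Total matched: 1

1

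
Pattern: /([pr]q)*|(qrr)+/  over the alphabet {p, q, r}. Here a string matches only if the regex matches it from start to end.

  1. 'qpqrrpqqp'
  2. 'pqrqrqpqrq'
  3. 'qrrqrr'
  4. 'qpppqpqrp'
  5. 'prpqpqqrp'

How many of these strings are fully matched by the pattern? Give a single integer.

2

1 → no match
2 → match
3 → match
4 → no match
5 → no match
Total matched: 2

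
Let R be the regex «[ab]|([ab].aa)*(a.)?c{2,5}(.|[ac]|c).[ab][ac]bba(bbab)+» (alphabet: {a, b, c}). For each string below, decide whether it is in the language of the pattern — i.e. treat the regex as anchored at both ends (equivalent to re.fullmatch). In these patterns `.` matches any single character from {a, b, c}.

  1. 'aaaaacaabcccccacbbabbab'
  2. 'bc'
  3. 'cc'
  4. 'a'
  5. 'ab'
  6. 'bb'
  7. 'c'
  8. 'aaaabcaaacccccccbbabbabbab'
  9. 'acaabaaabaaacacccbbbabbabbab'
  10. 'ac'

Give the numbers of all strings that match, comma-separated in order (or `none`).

4, 8

1 → no match
2. 'bc' → no match
3. 'cc' → no match
4. 'a' → match
5. 'ab' → no match
6. 'bb' → no match
7. 'c' → no match
8 → match
9 → no match
10. 'ac' → no match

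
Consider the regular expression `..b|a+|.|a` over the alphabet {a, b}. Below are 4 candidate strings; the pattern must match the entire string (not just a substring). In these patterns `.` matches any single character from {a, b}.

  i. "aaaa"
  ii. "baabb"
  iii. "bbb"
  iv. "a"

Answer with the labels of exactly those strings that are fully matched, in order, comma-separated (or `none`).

i, iii, iv

i → match
ii → no match
iii → match
iv → match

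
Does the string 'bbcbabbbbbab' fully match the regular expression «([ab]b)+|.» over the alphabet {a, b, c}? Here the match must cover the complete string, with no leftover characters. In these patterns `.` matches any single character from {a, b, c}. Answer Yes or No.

No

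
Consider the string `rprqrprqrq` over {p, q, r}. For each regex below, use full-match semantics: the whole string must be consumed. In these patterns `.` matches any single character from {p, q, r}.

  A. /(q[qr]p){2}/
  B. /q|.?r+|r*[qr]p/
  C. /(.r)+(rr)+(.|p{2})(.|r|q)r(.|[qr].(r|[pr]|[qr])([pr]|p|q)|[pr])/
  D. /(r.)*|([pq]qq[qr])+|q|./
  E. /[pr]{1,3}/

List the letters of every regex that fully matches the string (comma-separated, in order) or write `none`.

A → no match — must start with `q`
B → no match
C → no match
D → match
E → no match

D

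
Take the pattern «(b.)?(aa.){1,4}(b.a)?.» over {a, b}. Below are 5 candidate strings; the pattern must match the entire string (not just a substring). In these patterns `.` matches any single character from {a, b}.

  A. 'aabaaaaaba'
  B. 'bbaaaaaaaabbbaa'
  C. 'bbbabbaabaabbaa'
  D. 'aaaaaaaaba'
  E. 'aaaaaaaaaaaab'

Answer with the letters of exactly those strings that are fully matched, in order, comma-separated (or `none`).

A, B, D, E

A → match
B → match
C → no match
D → match
E → match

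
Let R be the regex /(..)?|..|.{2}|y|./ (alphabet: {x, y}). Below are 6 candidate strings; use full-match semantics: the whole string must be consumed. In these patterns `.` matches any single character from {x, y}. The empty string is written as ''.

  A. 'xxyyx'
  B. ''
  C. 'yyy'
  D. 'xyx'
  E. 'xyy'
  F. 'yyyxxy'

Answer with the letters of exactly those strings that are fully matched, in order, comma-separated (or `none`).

A → no match
B → match
C → no match
D → no match
E → no match
F → no match

B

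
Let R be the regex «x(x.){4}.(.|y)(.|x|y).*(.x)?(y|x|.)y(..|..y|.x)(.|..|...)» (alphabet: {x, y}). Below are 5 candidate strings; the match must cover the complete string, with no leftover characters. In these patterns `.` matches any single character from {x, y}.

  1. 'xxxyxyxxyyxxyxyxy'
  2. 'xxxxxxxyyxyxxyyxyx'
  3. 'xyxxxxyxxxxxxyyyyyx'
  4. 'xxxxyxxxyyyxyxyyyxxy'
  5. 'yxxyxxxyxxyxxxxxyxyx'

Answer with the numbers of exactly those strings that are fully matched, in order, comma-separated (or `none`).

1 → no match
2 → no match
3 → no match — must start with 'xx'
4 → match
5 → no match — must start with 'xx'

4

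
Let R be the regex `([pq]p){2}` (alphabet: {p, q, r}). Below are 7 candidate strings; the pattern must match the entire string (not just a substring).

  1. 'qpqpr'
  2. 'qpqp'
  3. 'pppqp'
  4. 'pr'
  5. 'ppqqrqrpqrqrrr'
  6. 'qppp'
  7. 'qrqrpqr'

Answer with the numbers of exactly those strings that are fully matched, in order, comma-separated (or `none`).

2, 6

1. 'qpqpr' → no match — must end with 'p'
2. 'qpqp' → match
3. 'pppqp' → no match
4. 'pr' → no match — must end with 'p'
5 → no match — must end with 'p'
6. 'qppp' → match
7. 'qrqrpqr' → no match — must end with 'p'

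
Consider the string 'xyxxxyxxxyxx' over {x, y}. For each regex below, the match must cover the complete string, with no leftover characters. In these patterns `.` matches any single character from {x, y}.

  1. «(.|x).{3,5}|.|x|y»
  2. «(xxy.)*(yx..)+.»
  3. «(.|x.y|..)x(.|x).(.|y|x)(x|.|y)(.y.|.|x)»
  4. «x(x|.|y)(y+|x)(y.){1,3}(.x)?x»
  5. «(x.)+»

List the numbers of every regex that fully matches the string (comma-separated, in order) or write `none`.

5

1 → no match
2 → no match
3 → no match
4 → no match
5 → match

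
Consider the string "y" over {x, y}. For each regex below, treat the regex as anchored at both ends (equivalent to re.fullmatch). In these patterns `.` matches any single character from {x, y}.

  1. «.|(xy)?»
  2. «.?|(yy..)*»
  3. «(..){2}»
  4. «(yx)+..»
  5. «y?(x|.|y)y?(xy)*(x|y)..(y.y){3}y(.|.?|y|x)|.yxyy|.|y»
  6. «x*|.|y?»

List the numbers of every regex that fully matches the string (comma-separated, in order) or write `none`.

1 → match
2 → match
3 → no match
4 → no match — must start with "yx"
5 → match
6 → match

1, 2, 5, 6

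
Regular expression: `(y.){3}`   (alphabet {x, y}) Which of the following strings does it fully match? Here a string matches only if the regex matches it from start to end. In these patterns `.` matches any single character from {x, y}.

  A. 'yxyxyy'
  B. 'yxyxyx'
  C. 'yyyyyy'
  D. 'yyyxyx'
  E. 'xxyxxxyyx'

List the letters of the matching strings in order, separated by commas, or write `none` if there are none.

A, B, C, D

A → match
B → match
C → match
D → match
E → no match — must start with 'y'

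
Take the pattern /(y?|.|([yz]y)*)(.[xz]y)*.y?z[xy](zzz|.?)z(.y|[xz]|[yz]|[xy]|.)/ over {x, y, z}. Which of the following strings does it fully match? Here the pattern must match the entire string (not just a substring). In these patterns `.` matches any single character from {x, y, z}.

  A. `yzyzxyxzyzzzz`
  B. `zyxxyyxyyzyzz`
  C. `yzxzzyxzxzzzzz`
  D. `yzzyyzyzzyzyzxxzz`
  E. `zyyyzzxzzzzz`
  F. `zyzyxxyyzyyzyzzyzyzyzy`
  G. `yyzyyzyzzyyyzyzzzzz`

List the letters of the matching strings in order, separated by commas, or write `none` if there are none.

B, D, E, F, G

A → no match
B → match
C → no match
D → match
E → match
F → match
G → match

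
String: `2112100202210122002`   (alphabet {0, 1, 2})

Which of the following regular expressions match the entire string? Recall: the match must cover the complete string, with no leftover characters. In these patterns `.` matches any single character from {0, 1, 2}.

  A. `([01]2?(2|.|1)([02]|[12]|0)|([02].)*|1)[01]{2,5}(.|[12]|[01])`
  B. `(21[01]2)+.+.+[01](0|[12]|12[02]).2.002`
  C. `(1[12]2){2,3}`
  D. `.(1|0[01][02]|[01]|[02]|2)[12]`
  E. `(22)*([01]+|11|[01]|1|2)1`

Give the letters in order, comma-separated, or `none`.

B

A → no match
B → match
C → no match — must start with `1`
D → no match
E → no match — must end with `1`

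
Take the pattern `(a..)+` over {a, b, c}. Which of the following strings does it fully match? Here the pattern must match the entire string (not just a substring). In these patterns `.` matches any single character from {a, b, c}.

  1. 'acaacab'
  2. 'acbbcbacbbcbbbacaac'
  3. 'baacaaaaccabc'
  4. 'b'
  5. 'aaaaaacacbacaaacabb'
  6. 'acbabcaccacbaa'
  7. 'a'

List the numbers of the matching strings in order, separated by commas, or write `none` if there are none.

1 → no match
2 → no match
3 → no match — must start with 'a'
4 → no match — must start with 'a'
5 → no match
6 → no match
7 → no match

none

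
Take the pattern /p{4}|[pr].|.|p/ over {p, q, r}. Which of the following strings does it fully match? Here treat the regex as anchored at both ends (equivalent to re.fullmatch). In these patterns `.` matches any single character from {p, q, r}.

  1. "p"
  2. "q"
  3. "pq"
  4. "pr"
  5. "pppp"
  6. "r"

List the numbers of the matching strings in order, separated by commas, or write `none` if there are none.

1, 2, 3, 4, 5, 6

1 → match
2 → match
3 → match
4 → match
5 → match
6 → match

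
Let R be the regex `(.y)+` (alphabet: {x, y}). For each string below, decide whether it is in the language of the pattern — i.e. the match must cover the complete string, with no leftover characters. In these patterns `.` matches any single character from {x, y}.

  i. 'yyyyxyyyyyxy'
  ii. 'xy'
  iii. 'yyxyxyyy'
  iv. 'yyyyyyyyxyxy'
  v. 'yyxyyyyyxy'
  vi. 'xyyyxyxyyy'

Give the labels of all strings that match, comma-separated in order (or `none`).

i, ii, iii, iv, v, vi

i. 'yyyyxyyyyyxy' → match
ii. 'xy' → match
iii. 'yyxyxyyy' → match
iv. 'yyyyyyyyxyxy' → match
v. 'yyxyyyyyxy' → match
vi. 'xyyyxyxyyy' → match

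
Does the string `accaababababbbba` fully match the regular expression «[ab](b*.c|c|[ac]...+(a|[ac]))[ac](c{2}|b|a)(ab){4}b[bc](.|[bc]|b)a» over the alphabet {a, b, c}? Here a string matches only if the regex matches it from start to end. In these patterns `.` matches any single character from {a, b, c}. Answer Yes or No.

Yes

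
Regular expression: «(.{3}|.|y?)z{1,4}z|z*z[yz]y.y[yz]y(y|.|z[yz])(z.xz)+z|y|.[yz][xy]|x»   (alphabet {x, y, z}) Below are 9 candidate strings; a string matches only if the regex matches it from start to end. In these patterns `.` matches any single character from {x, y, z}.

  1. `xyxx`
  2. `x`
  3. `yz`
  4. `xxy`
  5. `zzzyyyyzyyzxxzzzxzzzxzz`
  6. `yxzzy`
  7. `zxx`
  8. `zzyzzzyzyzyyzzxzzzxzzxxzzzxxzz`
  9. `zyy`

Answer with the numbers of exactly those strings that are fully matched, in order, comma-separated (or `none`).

1 → no match
2 → match
3 → no match
4 → no match
5 → match
6 → no match
7 → no match
8 → no match
9 → match

2, 5, 9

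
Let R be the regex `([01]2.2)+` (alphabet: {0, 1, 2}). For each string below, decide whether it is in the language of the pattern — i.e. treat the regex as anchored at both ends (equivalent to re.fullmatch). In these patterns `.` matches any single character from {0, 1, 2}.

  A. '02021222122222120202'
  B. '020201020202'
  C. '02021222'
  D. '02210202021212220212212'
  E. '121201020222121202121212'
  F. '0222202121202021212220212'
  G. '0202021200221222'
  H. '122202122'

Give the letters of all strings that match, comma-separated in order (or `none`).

A → no match
B → no match
C → match
D → no match
E → no match
F → no match
G → no match
H → no match

C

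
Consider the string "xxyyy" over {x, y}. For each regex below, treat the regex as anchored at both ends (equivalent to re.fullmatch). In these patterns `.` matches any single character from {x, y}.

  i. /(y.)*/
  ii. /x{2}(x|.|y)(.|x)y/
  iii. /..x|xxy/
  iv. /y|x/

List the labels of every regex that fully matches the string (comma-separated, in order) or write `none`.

ii

i → no match
ii → match
iii → no match
iv → no match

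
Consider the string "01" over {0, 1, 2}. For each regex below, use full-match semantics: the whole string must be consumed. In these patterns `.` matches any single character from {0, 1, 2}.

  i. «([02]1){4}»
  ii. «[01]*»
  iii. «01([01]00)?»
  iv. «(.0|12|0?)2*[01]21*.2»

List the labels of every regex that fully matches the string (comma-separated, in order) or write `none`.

ii, iii

i → no match
ii → match
iii → match
iv → no match — must end with "2"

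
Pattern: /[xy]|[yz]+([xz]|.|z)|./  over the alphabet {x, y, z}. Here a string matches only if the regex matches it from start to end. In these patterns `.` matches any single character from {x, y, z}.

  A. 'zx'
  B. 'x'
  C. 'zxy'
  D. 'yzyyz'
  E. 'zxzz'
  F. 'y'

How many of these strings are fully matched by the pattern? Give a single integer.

A. 'zx' → match
B. 'x' → match
C. 'zxy' → no match
D. 'yzyyz' → match
E. 'zxzz' → no match
F. 'y' → match
Total matched: 4

4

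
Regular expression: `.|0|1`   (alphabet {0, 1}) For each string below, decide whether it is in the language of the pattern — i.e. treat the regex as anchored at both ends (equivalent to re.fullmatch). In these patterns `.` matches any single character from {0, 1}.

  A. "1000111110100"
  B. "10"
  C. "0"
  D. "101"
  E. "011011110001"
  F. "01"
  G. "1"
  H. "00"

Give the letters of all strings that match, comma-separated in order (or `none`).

C, G

A → no match
B. "10" → no match
C. "0" → match
D. "101" → no match
E. "011011110001" → no match
F. "01" → no match
G. "1" → match
H. "00" → no match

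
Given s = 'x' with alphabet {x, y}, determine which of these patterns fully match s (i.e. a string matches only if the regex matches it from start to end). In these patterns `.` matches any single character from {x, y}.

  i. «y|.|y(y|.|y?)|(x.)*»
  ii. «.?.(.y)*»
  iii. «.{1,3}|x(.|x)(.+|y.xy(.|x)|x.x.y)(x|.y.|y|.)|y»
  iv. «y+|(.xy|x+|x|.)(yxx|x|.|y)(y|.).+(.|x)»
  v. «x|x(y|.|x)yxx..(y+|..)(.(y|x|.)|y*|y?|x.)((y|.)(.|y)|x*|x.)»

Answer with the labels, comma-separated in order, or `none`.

i, ii, iii, v

i → match
ii → match
iii → match
iv → no match
v → match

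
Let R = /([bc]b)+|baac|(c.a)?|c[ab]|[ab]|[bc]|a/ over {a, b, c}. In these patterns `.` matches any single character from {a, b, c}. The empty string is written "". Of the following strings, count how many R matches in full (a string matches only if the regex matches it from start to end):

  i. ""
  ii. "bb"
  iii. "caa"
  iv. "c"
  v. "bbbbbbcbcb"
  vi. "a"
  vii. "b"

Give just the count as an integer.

7

i → match
ii → match
iii → match
iv → match
v → match
vi → match
vii → match
Total matched: 7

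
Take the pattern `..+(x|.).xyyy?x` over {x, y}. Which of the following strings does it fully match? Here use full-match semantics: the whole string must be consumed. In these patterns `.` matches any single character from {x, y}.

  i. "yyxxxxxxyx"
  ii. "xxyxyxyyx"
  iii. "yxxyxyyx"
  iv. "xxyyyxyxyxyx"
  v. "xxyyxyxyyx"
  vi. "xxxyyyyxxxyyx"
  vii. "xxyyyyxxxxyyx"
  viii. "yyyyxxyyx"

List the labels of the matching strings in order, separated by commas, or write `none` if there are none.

ii, iii, v, vi, vii, viii

i → no match
ii → match
iii → match
iv → no match
v → match
vi → match
vii → match
viii → match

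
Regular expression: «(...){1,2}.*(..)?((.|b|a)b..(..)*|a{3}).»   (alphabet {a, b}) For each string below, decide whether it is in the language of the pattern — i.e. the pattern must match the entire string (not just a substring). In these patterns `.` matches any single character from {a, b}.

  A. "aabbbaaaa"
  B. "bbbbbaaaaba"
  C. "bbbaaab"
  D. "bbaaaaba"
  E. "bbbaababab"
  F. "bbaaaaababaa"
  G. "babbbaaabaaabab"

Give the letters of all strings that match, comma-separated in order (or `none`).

A → match
B → no match
C → match
D → no match
E → no match
F → no match
G → no match

A, C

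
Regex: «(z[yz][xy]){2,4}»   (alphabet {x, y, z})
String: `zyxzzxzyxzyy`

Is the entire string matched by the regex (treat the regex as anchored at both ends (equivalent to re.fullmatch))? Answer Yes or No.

Yes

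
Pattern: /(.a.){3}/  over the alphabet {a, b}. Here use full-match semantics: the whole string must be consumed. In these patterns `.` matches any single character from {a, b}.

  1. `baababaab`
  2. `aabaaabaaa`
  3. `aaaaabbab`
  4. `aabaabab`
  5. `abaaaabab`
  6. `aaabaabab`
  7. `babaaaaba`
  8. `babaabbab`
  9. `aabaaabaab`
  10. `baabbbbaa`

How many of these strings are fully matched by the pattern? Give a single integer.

1 → match
2 → no match
3 → match
4 → no match
5 → no match
6 → match
7 → no match
8 → match
9 → no match
10 → no match
Total matched: 4

4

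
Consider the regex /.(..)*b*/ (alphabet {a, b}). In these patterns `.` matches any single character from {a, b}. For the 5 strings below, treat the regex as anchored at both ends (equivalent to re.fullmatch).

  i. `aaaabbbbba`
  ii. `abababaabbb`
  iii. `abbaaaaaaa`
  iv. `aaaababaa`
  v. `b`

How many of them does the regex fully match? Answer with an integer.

i → no match
ii → match
iii → no match
iv → match
v → match
Total matched: 3

3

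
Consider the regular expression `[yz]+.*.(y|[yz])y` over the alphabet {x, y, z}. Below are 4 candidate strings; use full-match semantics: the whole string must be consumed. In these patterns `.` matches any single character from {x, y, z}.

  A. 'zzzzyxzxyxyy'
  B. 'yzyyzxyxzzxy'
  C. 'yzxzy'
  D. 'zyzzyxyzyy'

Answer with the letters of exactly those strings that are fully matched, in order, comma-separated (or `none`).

A, C, D

A → match
B → no match
C → match
D → match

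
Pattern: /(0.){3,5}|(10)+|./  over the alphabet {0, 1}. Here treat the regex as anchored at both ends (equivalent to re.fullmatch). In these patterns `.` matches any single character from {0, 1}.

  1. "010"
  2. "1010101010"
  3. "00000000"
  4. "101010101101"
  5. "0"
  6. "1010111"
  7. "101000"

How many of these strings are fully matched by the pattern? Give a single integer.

3

1 → no match
2 → match
3 → match
4 → no match
5 → match
6 → no match
7 → no match
Total matched: 3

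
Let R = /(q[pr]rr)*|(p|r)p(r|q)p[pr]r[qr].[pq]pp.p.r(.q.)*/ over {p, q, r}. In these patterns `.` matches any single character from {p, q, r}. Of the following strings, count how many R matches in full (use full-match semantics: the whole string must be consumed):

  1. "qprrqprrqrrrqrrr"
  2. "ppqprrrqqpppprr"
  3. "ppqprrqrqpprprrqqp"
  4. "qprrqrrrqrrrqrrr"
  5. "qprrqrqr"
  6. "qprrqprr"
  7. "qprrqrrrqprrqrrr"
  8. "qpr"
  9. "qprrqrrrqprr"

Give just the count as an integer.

7

1 → match
2 → match
3 → match
4 → match
5. "qprrqrqr" → no match
6. "qprrqprr" → match
7 → match
8. "qpr" → no match
9. "qprrqrrrqprr" → match
Total matched: 7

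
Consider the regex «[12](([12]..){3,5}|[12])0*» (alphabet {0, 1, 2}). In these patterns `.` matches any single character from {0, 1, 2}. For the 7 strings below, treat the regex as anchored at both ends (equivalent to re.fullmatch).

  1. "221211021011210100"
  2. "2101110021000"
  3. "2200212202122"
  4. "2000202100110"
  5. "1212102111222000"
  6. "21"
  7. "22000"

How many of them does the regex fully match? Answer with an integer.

1 → match
2 → no match
3 → match
4 → no match
5 → match
6 → match
7 → match
Total matched: 5

5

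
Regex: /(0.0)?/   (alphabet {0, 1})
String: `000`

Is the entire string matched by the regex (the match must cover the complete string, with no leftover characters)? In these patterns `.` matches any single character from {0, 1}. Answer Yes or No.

Yes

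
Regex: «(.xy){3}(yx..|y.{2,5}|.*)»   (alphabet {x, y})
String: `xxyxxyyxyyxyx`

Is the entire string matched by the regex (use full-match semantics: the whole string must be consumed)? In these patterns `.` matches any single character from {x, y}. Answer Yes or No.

Yes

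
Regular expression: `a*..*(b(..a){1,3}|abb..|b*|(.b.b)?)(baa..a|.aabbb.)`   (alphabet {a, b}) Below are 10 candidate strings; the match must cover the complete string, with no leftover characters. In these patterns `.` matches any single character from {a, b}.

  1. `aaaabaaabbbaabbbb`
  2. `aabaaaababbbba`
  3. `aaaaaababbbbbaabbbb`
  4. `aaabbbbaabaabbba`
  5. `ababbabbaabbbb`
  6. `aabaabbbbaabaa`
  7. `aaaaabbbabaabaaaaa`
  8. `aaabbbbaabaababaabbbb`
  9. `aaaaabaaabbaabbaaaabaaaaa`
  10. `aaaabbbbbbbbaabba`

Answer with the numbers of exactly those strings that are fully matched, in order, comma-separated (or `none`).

1, 3, 4, 5, 6, 7, 8, 9, 10

1 → match
2 → no match
3 → match
4 → match
5 → match
6 → match
7 → match
8 → match
9 → match
10 → match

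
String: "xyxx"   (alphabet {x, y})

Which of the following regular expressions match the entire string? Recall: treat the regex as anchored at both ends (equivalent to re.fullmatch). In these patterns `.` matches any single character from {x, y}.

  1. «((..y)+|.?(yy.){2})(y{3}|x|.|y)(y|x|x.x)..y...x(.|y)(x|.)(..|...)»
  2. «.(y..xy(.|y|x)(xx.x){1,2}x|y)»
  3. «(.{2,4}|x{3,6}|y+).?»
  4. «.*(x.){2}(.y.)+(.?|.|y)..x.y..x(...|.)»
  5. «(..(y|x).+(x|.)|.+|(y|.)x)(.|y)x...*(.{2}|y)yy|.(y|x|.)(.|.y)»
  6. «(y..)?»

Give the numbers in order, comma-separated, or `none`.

1 → no match
2 → no match
3 → match
4 → no match
5 → no match
6 → no match

3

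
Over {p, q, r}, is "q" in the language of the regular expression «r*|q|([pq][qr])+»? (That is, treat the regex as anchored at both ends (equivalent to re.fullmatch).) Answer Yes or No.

Yes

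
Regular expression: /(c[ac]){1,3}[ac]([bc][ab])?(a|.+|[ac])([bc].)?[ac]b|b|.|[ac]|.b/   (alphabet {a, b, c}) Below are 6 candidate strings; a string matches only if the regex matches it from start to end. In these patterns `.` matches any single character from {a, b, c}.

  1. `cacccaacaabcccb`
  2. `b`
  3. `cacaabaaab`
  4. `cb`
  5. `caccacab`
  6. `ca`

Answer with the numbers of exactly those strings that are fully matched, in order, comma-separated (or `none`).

1, 2, 3, 4, 5

1 → match
2. `b` → match
3. `cacaabaaab` → match
4. `cb` → match
5. `caccacab` → match
6. `ca` → no match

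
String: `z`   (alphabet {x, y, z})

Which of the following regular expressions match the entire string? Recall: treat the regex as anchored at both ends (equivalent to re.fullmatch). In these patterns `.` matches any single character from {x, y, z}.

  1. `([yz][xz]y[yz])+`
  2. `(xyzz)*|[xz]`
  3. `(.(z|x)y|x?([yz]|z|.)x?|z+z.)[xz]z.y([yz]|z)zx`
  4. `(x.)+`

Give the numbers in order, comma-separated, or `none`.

1 → no match
2 → match
3 → no match — must end with `zx`
4 → no match — must start with `x`

2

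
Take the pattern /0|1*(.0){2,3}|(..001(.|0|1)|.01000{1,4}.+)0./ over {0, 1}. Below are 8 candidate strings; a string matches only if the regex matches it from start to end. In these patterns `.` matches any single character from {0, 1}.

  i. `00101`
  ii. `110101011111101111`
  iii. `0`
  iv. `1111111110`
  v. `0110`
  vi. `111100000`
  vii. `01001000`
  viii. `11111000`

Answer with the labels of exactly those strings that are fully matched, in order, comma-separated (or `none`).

iii, vi, vii, viii

i → no match
ii → no match
iii → match
iv → no match
v → no match
vi → match
vii → match
viii → match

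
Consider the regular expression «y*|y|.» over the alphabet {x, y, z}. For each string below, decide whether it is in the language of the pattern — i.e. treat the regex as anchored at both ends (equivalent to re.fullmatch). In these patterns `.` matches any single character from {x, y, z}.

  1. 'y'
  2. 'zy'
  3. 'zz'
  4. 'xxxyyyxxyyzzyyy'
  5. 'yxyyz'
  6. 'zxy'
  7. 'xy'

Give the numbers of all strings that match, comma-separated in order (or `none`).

1

1 → match
2 → no match
3 → no match
4 → no match
5 → no match
6 → no match
7 → no match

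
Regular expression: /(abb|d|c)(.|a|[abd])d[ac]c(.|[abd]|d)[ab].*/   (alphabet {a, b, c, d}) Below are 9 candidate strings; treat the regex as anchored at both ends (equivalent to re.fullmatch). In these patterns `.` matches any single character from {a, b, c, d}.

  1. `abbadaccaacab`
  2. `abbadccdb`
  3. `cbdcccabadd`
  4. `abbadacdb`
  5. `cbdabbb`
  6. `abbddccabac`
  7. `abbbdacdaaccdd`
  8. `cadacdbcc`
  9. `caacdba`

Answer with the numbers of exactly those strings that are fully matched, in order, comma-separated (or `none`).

1 → match
2 → match
3 → match
4 → match
5 → no match
6 → match
7 → match
8 → match
9 → no match

1, 2, 3, 4, 6, 7, 8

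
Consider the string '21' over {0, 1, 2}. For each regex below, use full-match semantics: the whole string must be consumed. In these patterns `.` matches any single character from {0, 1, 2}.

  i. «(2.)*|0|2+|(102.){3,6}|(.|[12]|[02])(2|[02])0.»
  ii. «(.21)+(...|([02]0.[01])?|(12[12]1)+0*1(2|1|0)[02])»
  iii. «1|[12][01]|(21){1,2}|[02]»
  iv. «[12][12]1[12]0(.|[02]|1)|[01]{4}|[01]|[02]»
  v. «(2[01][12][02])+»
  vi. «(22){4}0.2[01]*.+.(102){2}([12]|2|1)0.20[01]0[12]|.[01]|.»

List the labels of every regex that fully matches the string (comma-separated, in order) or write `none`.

i, iii, vi

i → match
ii → no match
iii → match
iv → no match
v → no match
vi → match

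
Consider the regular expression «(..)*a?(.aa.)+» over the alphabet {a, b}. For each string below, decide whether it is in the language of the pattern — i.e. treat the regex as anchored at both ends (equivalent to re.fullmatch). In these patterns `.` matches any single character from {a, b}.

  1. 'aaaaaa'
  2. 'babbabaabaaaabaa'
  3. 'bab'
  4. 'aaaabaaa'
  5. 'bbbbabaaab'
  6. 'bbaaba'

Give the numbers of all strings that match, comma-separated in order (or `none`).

1 → match
2 → no match
3 → no match
4 → match
5 → match
6 → no match

1, 4, 5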